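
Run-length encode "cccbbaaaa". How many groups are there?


Input: cccbbaaaa
Scanning for consecutive runs:
  Group 1: 'c' x 3 (positions 0-2)
  Group 2: 'b' x 2 (positions 3-4)
  Group 3: 'a' x 4 (positions 5-8)
Total groups: 3

3


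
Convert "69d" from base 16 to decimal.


Input: "69d" in base 16
Positional expansion:
  Digit '6' (value 6) x 16^2 = 1536
  Digit '9' (value 9) x 16^1 = 144
  Digit 'd' (value 13) x 16^0 = 13
Sum = 1693

1693


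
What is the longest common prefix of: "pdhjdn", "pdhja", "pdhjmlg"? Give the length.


Words: pdhjdn, pdhja, pdhjmlg
  Position 0: all 'p' => match
  Position 1: all 'd' => match
  Position 2: all 'h' => match
  Position 3: all 'j' => match
  Position 4: ('d', 'a', 'm') => mismatch, stop
LCP = "pdhj" (length 4)

4


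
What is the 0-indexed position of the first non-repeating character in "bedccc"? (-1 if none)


Input: bedccc
Character frequencies:
  'b': 1
  'c': 3
  'd': 1
  'e': 1
Scanning left to right for freq == 1:
  Position 0 ('b'): unique! => answer = 0

0


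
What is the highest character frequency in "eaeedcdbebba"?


Input: eaeedcdbebba
Character counts:
  'a': 2
  'b': 3
  'c': 1
  'd': 2
  'e': 4
Maximum frequency: 4

4


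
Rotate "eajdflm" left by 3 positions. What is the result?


Input: "eajdflm", rotate left by 3
First 3 characters: "eaj"
Remaining characters: "dflm"
Concatenate remaining + first: "dflm" + "eaj" = "dflmeaj"

dflmeaj


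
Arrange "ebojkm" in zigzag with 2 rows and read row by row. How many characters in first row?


Zigzag "ebojkm" into 2 rows:
Placing characters:
  'e' => row 0
  'b' => row 1
  'o' => row 0
  'j' => row 1
  'k' => row 0
  'm' => row 1
Rows:
  Row 0: "eok"
  Row 1: "bjm"
First row length: 3

3


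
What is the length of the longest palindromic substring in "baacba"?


Input: "baacba"
Checking substrings for palindromes:
  [1:3] "aa" (len 2) => palindrome
Longest palindromic substring: "aa" with length 2

2


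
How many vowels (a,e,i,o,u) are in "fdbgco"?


Input: fdbgco
Checking each character:
  'f' at position 0: consonant
  'd' at position 1: consonant
  'b' at position 2: consonant
  'g' at position 3: consonant
  'c' at position 4: consonant
  'o' at position 5: vowel (running total: 1)
Total vowels: 1

1


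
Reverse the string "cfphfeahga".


Input: cfphfeahga
Reading characters right to left:
  Position 9: 'a'
  Position 8: 'g'
  Position 7: 'h'
  Position 6: 'a'
  Position 5: 'e'
  Position 4: 'f'
  Position 3: 'h'
  Position 2: 'p'
  Position 1: 'f'
  Position 0: 'c'
Reversed: aghaefhpfc

aghaefhpfc


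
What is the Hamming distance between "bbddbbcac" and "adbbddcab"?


Comparing "bbddbbcac" and "adbbddcab" position by position:
  Position 0: 'b' vs 'a' => differ
  Position 1: 'b' vs 'd' => differ
  Position 2: 'd' vs 'b' => differ
  Position 3: 'd' vs 'b' => differ
  Position 4: 'b' vs 'd' => differ
  Position 5: 'b' vs 'd' => differ
  Position 6: 'c' vs 'c' => same
  Position 7: 'a' vs 'a' => same
  Position 8: 'c' vs 'b' => differ
Total differences (Hamming distance): 7

7


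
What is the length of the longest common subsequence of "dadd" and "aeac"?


LCS of "dadd" and "aeac"
DP table:
           a    e    a    c
      0    0    0    0    0
  d   0    0    0    0    0
  a   0    1    1    1    1
  d   0    1    1    1    1
  d   0    1    1    1    1
LCS length = dp[4][4] = 1

1


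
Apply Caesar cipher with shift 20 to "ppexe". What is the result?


Caesar cipher: shift "ppexe" by 20
  'p' (pos 15) + 20 = pos 9 = 'j'
  'p' (pos 15) + 20 = pos 9 = 'j'
  'e' (pos 4) + 20 = pos 24 = 'y'
  'x' (pos 23) + 20 = pos 17 = 'r'
  'e' (pos 4) + 20 = pos 24 = 'y'
Result: jjyry

jjyry


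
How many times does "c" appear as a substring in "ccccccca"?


Searching for "c" in "ccccccca"
Scanning each position:
  Position 0: "c" => MATCH
  Position 1: "c" => MATCH
  Position 2: "c" => MATCH
  Position 3: "c" => MATCH
  Position 4: "c" => MATCH
  Position 5: "c" => MATCH
  Position 6: "c" => MATCH
  Position 7: "a" => no
Total occurrences: 7

7


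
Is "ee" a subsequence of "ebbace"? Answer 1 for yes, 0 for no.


Check if "ee" is a subsequence of "ebbace"
Greedy scan:
  Position 0 ('e'): matches sub[0] = 'e'
  Position 1 ('b'): no match needed
  Position 2 ('b'): no match needed
  Position 3 ('a'): no match needed
  Position 4 ('c'): no match needed
  Position 5 ('e'): matches sub[1] = 'e'
All 2 characters matched => is a subsequence

1


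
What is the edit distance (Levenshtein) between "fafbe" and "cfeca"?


Computing edit distance: "fafbe" -> "cfeca"
DP table:
           c    f    e    c    a
      0    1    2    3    4    5
  f   1    1    1    2    3    4
  a   2    2    2    2    3    3
  f   3    3    2    3    3    4
  b   4    4    3    3    4    4
  e   5    5    4    3    4    5
Edit distance = dp[5][5] = 5

5


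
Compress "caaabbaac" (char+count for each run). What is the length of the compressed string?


Input: caaabbaac
Runs:
  'c' x 1 => "c1"
  'a' x 3 => "a3"
  'b' x 2 => "b2"
  'a' x 2 => "a2"
  'c' x 1 => "c1"
Compressed: "c1a3b2a2c1"
Compressed length: 10

10


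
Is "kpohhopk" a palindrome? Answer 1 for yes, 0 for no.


Input: kpohhopk
Reversed: kpohhopk
  Compare pos 0 ('k') with pos 7 ('k'): match
  Compare pos 1 ('p') with pos 6 ('p'): match
  Compare pos 2 ('o') with pos 5 ('o'): match
  Compare pos 3 ('h') with pos 4 ('h'): match
Result: palindrome

1


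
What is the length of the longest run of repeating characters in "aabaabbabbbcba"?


Input: "aabaabbabbbcba"
Scanning for longest run:
  Position 1 ('a'): continues run of 'a', length=2
  Position 2 ('b'): new char, reset run to 1
  Position 3 ('a'): new char, reset run to 1
  Position 4 ('a'): continues run of 'a', length=2
  Position 5 ('b'): new char, reset run to 1
  Position 6 ('b'): continues run of 'b', length=2
  Position 7 ('a'): new char, reset run to 1
  Position 8 ('b'): new char, reset run to 1
  Position 9 ('b'): continues run of 'b', length=2
  Position 10 ('b'): continues run of 'b', length=3
  Position 11 ('c'): new char, reset run to 1
  Position 12 ('b'): new char, reset run to 1
  Position 13 ('a'): new char, reset run to 1
Longest run: 'b' with length 3

3


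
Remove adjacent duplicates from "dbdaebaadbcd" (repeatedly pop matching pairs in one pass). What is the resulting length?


Input: dbdaebaadbcd
Stack-based adjacent duplicate removal:
  Read 'd': push. Stack: d
  Read 'b': push. Stack: db
  Read 'd': push. Stack: dbd
  Read 'a': push. Stack: dbda
  Read 'e': push. Stack: dbdae
  Read 'b': push. Stack: dbdaeb
  Read 'a': push. Stack: dbdaeba
  Read 'a': matches stack top 'a' => pop. Stack: dbdaeb
  Read 'd': push. Stack: dbdaebd
  Read 'b': push. Stack: dbdaebdb
  Read 'c': push. Stack: dbdaebdbc
  Read 'd': push. Stack: dbdaebdbcd
Final stack: "dbdaebdbcd" (length 10)

10


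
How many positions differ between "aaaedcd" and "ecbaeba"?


Comparing "aaaedcd" and "ecbaeba" position by position:
  Position 0: 'a' vs 'e' => DIFFER
  Position 1: 'a' vs 'c' => DIFFER
  Position 2: 'a' vs 'b' => DIFFER
  Position 3: 'e' vs 'a' => DIFFER
  Position 4: 'd' vs 'e' => DIFFER
  Position 5: 'c' vs 'b' => DIFFER
  Position 6: 'd' vs 'a' => DIFFER
Positions that differ: 7

7


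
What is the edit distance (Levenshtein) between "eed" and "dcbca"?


Computing edit distance: "eed" -> "dcbca"
DP table:
           d    c    b    c    a
      0    1    2    3    4    5
  e   1    1    2    3    4    5
  e   2    2    2    3    4    5
  d   3    2    3    3    4    5
Edit distance = dp[3][5] = 5

5


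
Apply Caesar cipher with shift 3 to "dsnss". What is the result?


Caesar cipher: shift "dsnss" by 3
  'd' (pos 3) + 3 = pos 6 = 'g'
  's' (pos 18) + 3 = pos 21 = 'v'
  'n' (pos 13) + 3 = pos 16 = 'q'
  's' (pos 18) + 3 = pos 21 = 'v'
  's' (pos 18) + 3 = pos 21 = 'v'
Result: gvqvv

gvqvv


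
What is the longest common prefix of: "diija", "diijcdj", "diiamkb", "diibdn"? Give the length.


Words: diija, diijcdj, diiamkb, diibdn
  Position 0: all 'd' => match
  Position 1: all 'i' => match
  Position 2: all 'i' => match
  Position 3: ('j', 'j', 'a', 'b') => mismatch, stop
LCP = "dii" (length 3)

3


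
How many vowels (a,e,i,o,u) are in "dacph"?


Input: dacph
Checking each character:
  'd' at position 0: consonant
  'a' at position 1: vowel (running total: 1)
  'c' at position 2: consonant
  'p' at position 3: consonant
  'h' at position 4: consonant
Total vowels: 1

1


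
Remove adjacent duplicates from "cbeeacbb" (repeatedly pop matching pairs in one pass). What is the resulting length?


Input: cbeeacbb
Stack-based adjacent duplicate removal:
  Read 'c': push. Stack: c
  Read 'b': push. Stack: cb
  Read 'e': push. Stack: cbe
  Read 'e': matches stack top 'e' => pop. Stack: cb
  Read 'a': push. Stack: cba
  Read 'c': push. Stack: cbac
  Read 'b': push. Stack: cbacb
  Read 'b': matches stack top 'b' => pop. Stack: cbac
Final stack: "cbac" (length 4)

4


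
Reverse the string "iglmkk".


Input: iglmkk
Reading characters right to left:
  Position 5: 'k'
  Position 4: 'k'
  Position 3: 'm'
  Position 2: 'l'
  Position 1: 'g'
  Position 0: 'i'
Reversed: kkmlgi

kkmlgi


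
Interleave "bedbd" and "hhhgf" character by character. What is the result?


Interleaving "bedbd" and "hhhgf":
  Position 0: 'b' from first, 'h' from second => "bh"
  Position 1: 'e' from first, 'h' from second => "eh"
  Position 2: 'd' from first, 'h' from second => "dh"
  Position 3: 'b' from first, 'g' from second => "bg"
  Position 4: 'd' from first, 'f' from second => "df"
Result: bhehdhbgdf

bhehdhbgdf


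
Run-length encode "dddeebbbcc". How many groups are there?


Input: dddeebbbcc
Scanning for consecutive runs:
  Group 1: 'd' x 3 (positions 0-2)
  Group 2: 'e' x 2 (positions 3-4)
  Group 3: 'b' x 3 (positions 5-7)
  Group 4: 'c' x 2 (positions 8-9)
Total groups: 4

4


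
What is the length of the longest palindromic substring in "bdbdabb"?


Input: "bdbdabb"
Checking substrings for palindromes:
  [0:3] "bdb" (len 3) => palindrome
  [1:4] "dbd" (len 3) => palindrome
  [5:7] "bb" (len 2) => palindrome
Longest palindromic substring: "bdb" with length 3

3


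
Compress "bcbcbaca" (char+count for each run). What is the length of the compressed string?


Input: bcbcbaca
Runs:
  'b' x 1 => "b1"
  'c' x 1 => "c1"
  'b' x 1 => "b1"
  'c' x 1 => "c1"
  'b' x 1 => "b1"
  'a' x 1 => "a1"
  'c' x 1 => "c1"
  'a' x 1 => "a1"
Compressed: "b1c1b1c1b1a1c1a1"
Compressed length: 16

16


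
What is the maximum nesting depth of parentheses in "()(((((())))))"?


Input: "()(((((())))))"
Tracking depth:
  Position 0 '(': depth becomes 1
  Position 1 ')': depth becomes 0
  Position 2 '(': depth becomes 1
  Position 3 '(': depth becomes 2
  Position 4 '(': depth becomes 3
  Position 5 '(': depth becomes 4
  Position 6 '(': depth becomes 5
  Position 7 '(': depth becomes 6
  Position 8 ')': depth becomes 5
  Position 9 ')': depth becomes 4
  Position 10 ')': depth becomes 3
  Position 11 ')': depth becomes 2
  Position 12 ')': depth becomes 1
  Position 13 ')': depth becomes 0
Maximum depth reached: 6

6


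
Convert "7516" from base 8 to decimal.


Input: "7516" in base 8
Positional expansion:
  Digit '7' (value 7) x 8^3 = 3584
  Digit '5' (value 5) x 8^2 = 320
  Digit '1' (value 1) x 8^1 = 8
  Digit '6' (value 6) x 8^0 = 6
Sum = 3918

3918


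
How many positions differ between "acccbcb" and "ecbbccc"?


Comparing "acccbcb" and "ecbbccc" position by position:
  Position 0: 'a' vs 'e' => DIFFER
  Position 1: 'c' vs 'c' => same
  Position 2: 'c' vs 'b' => DIFFER
  Position 3: 'c' vs 'b' => DIFFER
  Position 4: 'b' vs 'c' => DIFFER
  Position 5: 'c' vs 'c' => same
  Position 6: 'b' vs 'c' => DIFFER
Positions that differ: 5

5


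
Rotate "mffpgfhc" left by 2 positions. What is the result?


Input: "mffpgfhc", rotate left by 2
First 2 characters: "mf"
Remaining characters: "fpgfhc"
Concatenate remaining + first: "fpgfhc" + "mf" = "fpgfhcmf"

fpgfhcmf


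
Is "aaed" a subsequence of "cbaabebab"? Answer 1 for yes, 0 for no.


Check if "aaed" is a subsequence of "cbaabebab"
Greedy scan:
  Position 0 ('c'): no match needed
  Position 1 ('b'): no match needed
  Position 2 ('a'): matches sub[0] = 'a'
  Position 3 ('a'): matches sub[1] = 'a'
  Position 4 ('b'): no match needed
  Position 5 ('e'): matches sub[2] = 'e'
  Position 6 ('b'): no match needed
  Position 7 ('a'): no match needed
  Position 8 ('b'): no match needed
Only matched 3/4 characters => not a subsequence

0


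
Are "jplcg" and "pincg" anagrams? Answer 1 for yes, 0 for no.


Strings: "jplcg", "pincg"
Sorted first:  cgjlp
Sorted second: cginp
Differ at position 2: 'j' vs 'i' => not anagrams

0


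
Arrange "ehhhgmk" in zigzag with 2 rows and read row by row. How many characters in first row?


Zigzag "ehhhgmk" into 2 rows:
Placing characters:
  'e' => row 0
  'h' => row 1
  'h' => row 0
  'h' => row 1
  'g' => row 0
  'm' => row 1
  'k' => row 0
Rows:
  Row 0: "ehgk"
  Row 1: "hhm"
First row length: 4

4


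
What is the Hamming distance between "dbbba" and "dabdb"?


Comparing "dbbba" and "dabdb" position by position:
  Position 0: 'd' vs 'd' => same
  Position 1: 'b' vs 'a' => differ
  Position 2: 'b' vs 'b' => same
  Position 3: 'b' vs 'd' => differ
  Position 4: 'a' vs 'b' => differ
Total differences (Hamming distance): 3

3


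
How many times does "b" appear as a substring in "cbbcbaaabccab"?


Searching for "b" in "cbbcbaaabccab"
Scanning each position:
  Position 0: "c" => no
  Position 1: "b" => MATCH
  Position 2: "b" => MATCH
  Position 3: "c" => no
  Position 4: "b" => MATCH
  Position 5: "a" => no
  Position 6: "a" => no
  Position 7: "a" => no
  Position 8: "b" => MATCH
  Position 9: "c" => no
  Position 10: "c" => no
  Position 11: "a" => no
  Position 12: "b" => MATCH
Total occurrences: 5

5


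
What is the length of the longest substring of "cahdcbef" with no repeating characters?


Input: "cahdcbef"
Sliding window (track last position of each char):
  Position 0 ('c'): window [0,0] length 1 -- new best
  Position 1 ('a'): window [0,1] length 2 -- new best
  Position 2 ('h'): window [0,2] length 3 -- new best
  Position 3 ('d'): window [0,3] length 4 -- new best
  Position 4 ('c'): repeat (last at 0), move window start to 1
  Position 4 ('c'): window [1,4] length 4
  Position 5 ('b'): window [1,5] length 5 -- new best
  Position 6 ('e'): window [1,6] length 6 -- new best
  Position 7 ('f'): window [1,7] length 7 -- new best
Longest substring with no repeats: "ahdcbef" with length 7

7


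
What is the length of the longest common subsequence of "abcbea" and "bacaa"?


LCS of "abcbea" and "bacaa"
DP table:
           b    a    c    a    a
      0    0    0    0    0    0
  a   0    0    1    1    1    1
  b   0    1    1    1    1    1
  c   0    1    1    2    2    2
  b   0    1    1    2    2    2
  e   0    1    1    2    2    2
  a   0    1    2    2    3    3
LCS length = dp[6][5] = 3

3


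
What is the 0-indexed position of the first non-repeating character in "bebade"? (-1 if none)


Input: bebade
Character frequencies:
  'a': 1
  'b': 2
  'd': 1
  'e': 2
Scanning left to right for freq == 1:
  Position 0 ('b'): freq=2, skip
  Position 1 ('e'): freq=2, skip
  Position 2 ('b'): freq=2, skip
  Position 3 ('a'): unique! => answer = 3

3


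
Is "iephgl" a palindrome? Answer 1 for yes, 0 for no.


Input: iephgl
Reversed: lghpei
  Compare pos 0 ('i') with pos 5 ('l'): MISMATCH
  Compare pos 1 ('e') with pos 4 ('g'): MISMATCH
  Compare pos 2 ('p') with pos 3 ('h'): MISMATCH
Result: not a palindrome

0


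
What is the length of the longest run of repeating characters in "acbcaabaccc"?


Input: "acbcaabaccc"
Scanning for longest run:
  Position 1 ('c'): new char, reset run to 1
  Position 2 ('b'): new char, reset run to 1
  Position 3 ('c'): new char, reset run to 1
  Position 4 ('a'): new char, reset run to 1
  Position 5 ('a'): continues run of 'a', length=2
  Position 6 ('b'): new char, reset run to 1
  Position 7 ('a'): new char, reset run to 1
  Position 8 ('c'): new char, reset run to 1
  Position 9 ('c'): continues run of 'c', length=2
  Position 10 ('c'): continues run of 'c', length=3
Longest run: 'c' with length 3

3


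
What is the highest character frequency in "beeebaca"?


Input: beeebaca
Character counts:
  'a': 2
  'b': 2
  'c': 1
  'e': 3
Maximum frequency: 3

3


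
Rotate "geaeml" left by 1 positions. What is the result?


Input: "geaeml", rotate left by 1
First 1 characters: "g"
Remaining characters: "eaeml"
Concatenate remaining + first: "eaeml" + "g" = "eaemlg"

eaemlg


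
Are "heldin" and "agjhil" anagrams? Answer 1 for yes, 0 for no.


Strings: "heldin", "agjhil"
Sorted first:  dehiln
Sorted second: aghijl
Differ at position 0: 'd' vs 'a' => not anagrams

0


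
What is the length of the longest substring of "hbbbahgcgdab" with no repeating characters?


Input: "hbbbahgcgdab"
Sliding window (track last position of each char):
  Position 0 ('h'): window [0,0] length 1 -- new best
  Position 1 ('b'): window [0,1] length 2 -- new best
  Position 2 ('b'): repeat (last at 1), move window start to 2
  Position 2 ('b'): window [2,2] length 1
  Position 3 ('b'): repeat (last at 2), move window start to 3
  Position 3 ('b'): window [3,3] length 1
  Position 4 ('a'): window [3,4] length 2
  Position 5 ('h'): window [3,5] length 3 -- new best
  Position 6 ('g'): window [3,6] length 4 -- new best
  Position 7 ('c'): window [3,7] length 5 -- new best
  Position 8 ('g'): repeat (last at 6), move window start to 7
  Position 8 ('g'): window [7,8] length 2
  Position 9 ('d'): window [7,9] length 3
  Position 10 ('a'): window [7,10] length 4
  Position 11 ('b'): window [7,11] length 5
Longest substring with no repeats: "bahgc" with length 5

5


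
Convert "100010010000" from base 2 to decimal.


Input: "100010010000" in base 2
Positional expansion:
  Digit '1' (value 1) x 2^11 = 2048
  Digit '0' (value 0) x 2^10 = 0
  Digit '0' (value 0) x 2^9 = 0
  Digit '0' (value 0) x 2^8 = 0
  Digit '1' (value 1) x 2^7 = 128
  Digit '0' (value 0) x 2^6 = 0
  Digit '0' (value 0) x 2^5 = 0
  Digit '1' (value 1) x 2^4 = 16
  Digit '0' (value 0) x 2^3 = 0
  Digit '0' (value 0) x 2^2 = 0
  Digit '0' (value 0) x 2^1 = 0
  Digit '0' (value 0) x 2^0 = 0
Sum = 2192

2192


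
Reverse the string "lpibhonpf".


Input: lpibhonpf
Reading characters right to left:
  Position 8: 'f'
  Position 7: 'p'
  Position 6: 'n'
  Position 5: 'o'
  Position 4: 'h'
  Position 3: 'b'
  Position 2: 'i'
  Position 1: 'p'
  Position 0: 'l'
Reversed: fpnohbipl

fpnohbipl


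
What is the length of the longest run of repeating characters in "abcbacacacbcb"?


Input: "abcbacacacbcb"
Scanning for longest run:
  Position 1 ('b'): new char, reset run to 1
  Position 2 ('c'): new char, reset run to 1
  Position 3 ('b'): new char, reset run to 1
  Position 4 ('a'): new char, reset run to 1
  Position 5 ('c'): new char, reset run to 1
  Position 6 ('a'): new char, reset run to 1
  Position 7 ('c'): new char, reset run to 1
  Position 8 ('a'): new char, reset run to 1
  Position 9 ('c'): new char, reset run to 1
  Position 10 ('b'): new char, reset run to 1
  Position 11 ('c'): new char, reset run to 1
  Position 12 ('b'): new char, reset run to 1
Longest run: 'a' with length 1

1


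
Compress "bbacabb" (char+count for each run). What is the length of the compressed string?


Input: bbacabb
Runs:
  'b' x 2 => "b2"
  'a' x 1 => "a1"
  'c' x 1 => "c1"
  'a' x 1 => "a1"
  'b' x 2 => "b2"
Compressed: "b2a1c1a1b2"
Compressed length: 10

10


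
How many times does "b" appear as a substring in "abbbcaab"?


Searching for "b" in "abbbcaab"
Scanning each position:
  Position 0: "a" => no
  Position 1: "b" => MATCH
  Position 2: "b" => MATCH
  Position 3: "b" => MATCH
  Position 4: "c" => no
  Position 5: "a" => no
  Position 6: "a" => no
  Position 7: "b" => MATCH
Total occurrences: 4

4


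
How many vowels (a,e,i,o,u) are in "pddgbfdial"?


Input: pddgbfdial
Checking each character:
  'p' at position 0: consonant
  'd' at position 1: consonant
  'd' at position 2: consonant
  'g' at position 3: consonant
  'b' at position 4: consonant
  'f' at position 5: consonant
  'd' at position 6: consonant
  'i' at position 7: vowel (running total: 1)
  'a' at position 8: vowel (running total: 2)
  'l' at position 9: consonant
Total vowels: 2

2


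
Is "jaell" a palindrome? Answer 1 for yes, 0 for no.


Input: jaell
Reversed: lleaj
  Compare pos 0 ('j') with pos 4 ('l'): MISMATCH
  Compare pos 1 ('a') with pos 3 ('l'): MISMATCH
Result: not a palindrome

0


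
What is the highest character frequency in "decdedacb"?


Input: decdedacb
Character counts:
  'a': 1
  'b': 1
  'c': 2
  'd': 3
  'e': 2
Maximum frequency: 3

3


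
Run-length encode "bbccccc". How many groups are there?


Input: bbccccc
Scanning for consecutive runs:
  Group 1: 'b' x 2 (positions 0-1)
  Group 2: 'c' x 5 (positions 2-6)
Total groups: 2

2


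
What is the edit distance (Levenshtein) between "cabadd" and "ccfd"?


Computing edit distance: "cabadd" -> "ccfd"
DP table:
           c    c    f    d
      0    1    2    3    4
  c   1    0    1    2    3
  a   2    1    1    2    3
  b   3    2    2    2    3
  a   4    3    3    3    3
  d   5    4    4    4    3
  d   6    5    5    5    4
Edit distance = dp[6][4] = 4

4


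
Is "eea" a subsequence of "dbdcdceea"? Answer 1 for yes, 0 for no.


Check if "eea" is a subsequence of "dbdcdceea"
Greedy scan:
  Position 0 ('d'): no match needed
  Position 1 ('b'): no match needed
  Position 2 ('d'): no match needed
  Position 3 ('c'): no match needed
  Position 4 ('d'): no match needed
  Position 5 ('c'): no match needed
  Position 6 ('e'): matches sub[0] = 'e'
  Position 7 ('e'): matches sub[1] = 'e'
  Position 8 ('a'): matches sub[2] = 'a'
All 3 characters matched => is a subsequence

1


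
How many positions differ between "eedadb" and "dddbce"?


Comparing "eedadb" and "dddbce" position by position:
  Position 0: 'e' vs 'd' => DIFFER
  Position 1: 'e' vs 'd' => DIFFER
  Position 2: 'd' vs 'd' => same
  Position 3: 'a' vs 'b' => DIFFER
  Position 4: 'd' vs 'c' => DIFFER
  Position 5: 'b' vs 'e' => DIFFER
Positions that differ: 5

5


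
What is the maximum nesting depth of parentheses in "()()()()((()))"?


Input: "()()()()((()))"
Tracking depth:
  Position 0 '(': depth becomes 1
  Position 1 ')': depth becomes 0
  Position 2 '(': depth becomes 1
  Position 3 ')': depth becomes 0
  Position 4 '(': depth becomes 1
  Position 5 ')': depth becomes 0
  Position 6 '(': depth becomes 1
  Position 7 ')': depth becomes 0
  Position 8 '(': depth becomes 1
  Position 9 '(': depth becomes 2
  Position 10 '(': depth becomes 3
  Position 11 ')': depth becomes 2
  Position 12 ')': depth becomes 1
  Position 13 ')': depth becomes 0
Maximum depth reached: 3

3


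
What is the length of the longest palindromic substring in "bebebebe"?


Input: "bebebebe"
Checking substrings for palindromes:
  [0:7] "bebebeb" (len 7) => palindrome
  [1:8] "ebebebe" (len 7) => palindrome
  [0:5] "bebeb" (len 5) => palindrome
  [1:6] "ebebe" (len 5) => palindrome
  [2:7] "bebeb" (len 5) => palindrome
  [3:8] "ebebe" (len 5) => palindrome
Longest palindromic substring: "bebebeb" with length 7

7


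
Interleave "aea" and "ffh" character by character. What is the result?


Interleaving "aea" and "ffh":
  Position 0: 'a' from first, 'f' from second => "af"
  Position 1: 'e' from first, 'f' from second => "ef"
  Position 2: 'a' from first, 'h' from second => "ah"
Result: afefah

afefah


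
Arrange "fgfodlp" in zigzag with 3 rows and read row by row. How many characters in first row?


Zigzag "fgfodlp" into 3 rows:
Placing characters:
  'f' => row 0
  'g' => row 1
  'f' => row 2
  'o' => row 1
  'd' => row 0
  'l' => row 1
  'p' => row 2
Rows:
  Row 0: "fd"
  Row 1: "gol"
  Row 2: "fp"
First row length: 2

2


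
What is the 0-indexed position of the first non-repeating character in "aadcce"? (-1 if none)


Input: aadcce
Character frequencies:
  'a': 2
  'c': 2
  'd': 1
  'e': 1
Scanning left to right for freq == 1:
  Position 0 ('a'): freq=2, skip
  Position 1 ('a'): freq=2, skip
  Position 2 ('d'): unique! => answer = 2

2


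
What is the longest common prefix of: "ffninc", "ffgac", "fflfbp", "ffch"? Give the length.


Words: ffninc, ffgac, fflfbp, ffch
  Position 0: all 'f' => match
  Position 1: all 'f' => match
  Position 2: ('n', 'g', 'l', 'c') => mismatch, stop
LCP = "ff" (length 2)

2


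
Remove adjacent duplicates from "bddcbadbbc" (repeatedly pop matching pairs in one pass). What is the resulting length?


Input: bddcbadbbc
Stack-based adjacent duplicate removal:
  Read 'b': push. Stack: b
  Read 'd': push. Stack: bd
  Read 'd': matches stack top 'd' => pop. Stack: b
  Read 'c': push. Stack: bc
  Read 'b': push. Stack: bcb
  Read 'a': push. Stack: bcba
  Read 'd': push. Stack: bcbad
  Read 'b': push. Stack: bcbadb
  Read 'b': matches stack top 'b' => pop. Stack: bcbad
  Read 'c': push. Stack: bcbadc
Final stack: "bcbadc" (length 6)

6


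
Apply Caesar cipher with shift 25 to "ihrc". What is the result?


Caesar cipher: shift "ihrc" by 25
  'i' (pos 8) + 25 = pos 7 = 'h'
  'h' (pos 7) + 25 = pos 6 = 'g'
  'r' (pos 17) + 25 = pos 16 = 'q'
  'c' (pos 2) + 25 = pos 1 = 'b'
Result: hgqb

hgqb


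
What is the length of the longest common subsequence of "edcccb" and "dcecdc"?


LCS of "edcccb" and "dcecdc"
DP table:
           d    c    e    c    d    c
      0    0    0    0    0    0    0
  e   0    0    0    1    1    1    1
  d   0    1    1    1    1    2    2
  c   0    1    2    2    2    2    3
  c   0    1    2    2    3    3    3
  c   0    1    2    2    3    3    4
  b   0    1    2    2    3    3    4
LCS length = dp[6][6] = 4

4


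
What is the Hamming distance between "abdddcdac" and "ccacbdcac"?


Comparing "abdddcdac" and "ccacbdcac" position by position:
  Position 0: 'a' vs 'c' => differ
  Position 1: 'b' vs 'c' => differ
  Position 2: 'd' vs 'a' => differ
  Position 3: 'd' vs 'c' => differ
  Position 4: 'd' vs 'b' => differ
  Position 5: 'c' vs 'd' => differ
  Position 6: 'd' vs 'c' => differ
  Position 7: 'a' vs 'a' => same
  Position 8: 'c' vs 'c' => same
Total differences (Hamming distance): 7

7


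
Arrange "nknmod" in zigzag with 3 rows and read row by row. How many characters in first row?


Zigzag "nknmod" into 3 rows:
Placing characters:
  'n' => row 0
  'k' => row 1
  'n' => row 2
  'm' => row 1
  'o' => row 0
  'd' => row 1
Rows:
  Row 0: "no"
  Row 1: "kmd"
  Row 2: "n"
First row length: 2

2


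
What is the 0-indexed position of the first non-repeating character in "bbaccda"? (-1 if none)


Input: bbaccda
Character frequencies:
  'a': 2
  'b': 2
  'c': 2
  'd': 1
Scanning left to right for freq == 1:
  Position 0 ('b'): freq=2, skip
  Position 1 ('b'): freq=2, skip
  Position 2 ('a'): freq=2, skip
  Position 3 ('c'): freq=2, skip
  Position 4 ('c'): freq=2, skip
  Position 5 ('d'): unique! => answer = 5

5


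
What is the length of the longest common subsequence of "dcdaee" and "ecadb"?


LCS of "dcdaee" and "ecadb"
DP table:
           e    c    a    d    b
      0    0    0    0    0    0
  d   0    0    0    0    1    1
  c   0    0    1    1    1    1
  d   0    0    1    1    2    2
  a   0    0    1    2    2    2
  e   0    1    1    2    2    2
  e   0    1    1    2    2    2
LCS length = dp[6][5] = 2

2


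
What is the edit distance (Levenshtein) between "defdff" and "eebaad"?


Computing edit distance: "defdff" -> "eebaad"
DP table:
           e    e    b    a    a    d
      0    1    2    3    4    5    6
  d   1    1    2    3    4    5    5
  e   2    1    1    2    3    4    5
  f   3    2    2    2    3    4    5
  d   4    3    3    3    3    4    4
  f   5    4    4    4    4    4    5
  f   6    5    5    5    5    5    5
Edit distance = dp[6][6] = 5

5


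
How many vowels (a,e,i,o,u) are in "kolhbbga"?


Input: kolhbbga
Checking each character:
  'k' at position 0: consonant
  'o' at position 1: vowel (running total: 1)
  'l' at position 2: consonant
  'h' at position 3: consonant
  'b' at position 4: consonant
  'b' at position 5: consonant
  'g' at position 6: consonant
  'a' at position 7: vowel (running total: 2)
Total vowels: 2

2


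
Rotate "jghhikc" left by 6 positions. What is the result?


Input: "jghhikc", rotate left by 6
First 6 characters: "jghhik"
Remaining characters: "c"
Concatenate remaining + first: "c" + "jghhik" = "cjghhik"

cjghhik


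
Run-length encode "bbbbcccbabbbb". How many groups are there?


Input: bbbbcccbabbbb
Scanning for consecutive runs:
  Group 1: 'b' x 4 (positions 0-3)
  Group 2: 'c' x 3 (positions 4-6)
  Group 3: 'b' x 1 (positions 7-7)
  Group 4: 'a' x 1 (positions 8-8)
  Group 5: 'b' x 4 (positions 9-12)
Total groups: 5

5


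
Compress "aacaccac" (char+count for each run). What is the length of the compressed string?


Input: aacaccac
Runs:
  'a' x 2 => "a2"
  'c' x 1 => "c1"
  'a' x 1 => "a1"
  'c' x 2 => "c2"
  'a' x 1 => "a1"
  'c' x 1 => "c1"
Compressed: "a2c1a1c2a1c1"
Compressed length: 12

12


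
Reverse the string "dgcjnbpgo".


Input: dgcjnbpgo
Reading characters right to left:
  Position 8: 'o'
  Position 7: 'g'
  Position 6: 'p'
  Position 5: 'b'
  Position 4: 'n'
  Position 3: 'j'
  Position 2: 'c'
  Position 1: 'g'
  Position 0: 'd'
Reversed: ogpbnjcgd

ogpbnjcgd


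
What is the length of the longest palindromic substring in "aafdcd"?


Input: "aafdcd"
Checking substrings for palindromes:
  [3:6] "dcd" (len 3) => palindrome
  [0:2] "aa" (len 2) => palindrome
Longest palindromic substring: "dcd" with length 3

3


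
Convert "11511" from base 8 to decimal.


Input: "11511" in base 8
Positional expansion:
  Digit '1' (value 1) x 8^4 = 4096
  Digit '1' (value 1) x 8^3 = 512
  Digit '5' (value 5) x 8^2 = 320
  Digit '1' (value 1) x 8^1 = 8
  Digit '1' (value 1) x 8^0 = 1
Sum = 4937

4937


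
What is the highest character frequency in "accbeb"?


Input: accbeb
Character counts:
  'a': 1
  'b': 2
  'c': 2
  'e': 1
Maximum frequency: 2

2


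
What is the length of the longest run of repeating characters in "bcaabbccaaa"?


Input: "bcaabbccaaa"
Scanning for longest run:
  Position 1 ('c'): new char, reset run to 1
  Position 2 ('a'): new char, reset run to 1
  Position 3 ('a'): continues run of 'a', length=2
  Position 4 ('b'): new char, reset run to 1
  Position 5 ('b'): continues run of 'b', length=2
  Position 6 ('c'): new char, reset run to 1
  Position 7 ('c'): continues run of 'c', length=2
  Position 8 ('a'): new char, reset run to 1
  Position 9 ('a'): continues run of 'a', length=2
  Position 10 ('a'): continues run of 'a', length=3
Longest run: 'a' with length 3

3


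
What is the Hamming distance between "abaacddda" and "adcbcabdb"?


Comparing "abaacddda" and "adcbcabdb" position by position:
  Position 0: 'a' vs 'a' => same
  Position 1: 'b' vs 'd' => differ
  Position 2: 'a' vs 'c' => differ
  Position 3: 'a' vs 'b' => differ
  Position 4: 'c' vs 'c' => same
  Position 5: 'd' vs 'a' => differ
  Position 6: 'd' vs 'b' => differ
  Position 7: 'd' vs 'd' => same
  Position 8: 'a' vs 'b' => differ
Total differences (Hamming distance): 6

6


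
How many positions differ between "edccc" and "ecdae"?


Comparing "edccc" and "ecdae" position by position:
  Position 0: 'e' vs 'e' => same
  Position 1: 'd' vs 'c' => DIFFER
  Position 2: 'c' vs 'd' => DIFFER
  Position 3: 'c' vs 'a' => DIFFER
  Position 4: 'c' vs 'e' => DIFFER
Positions that differ: 4

4


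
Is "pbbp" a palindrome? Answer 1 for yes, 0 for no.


Input: pbbp
Reversed: pbbp
  Compare pos 0 ('p') with pos 3 ('p'): match
  Compare pos 1 ('b') with pos 2 ('b'): match
Result: palindrome

1


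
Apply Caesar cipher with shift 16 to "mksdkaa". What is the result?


Caesar cipher: shift "mksdkaa" by 16
  'm' (pos 12) + 16 = pos 2 = 'c'
  'k' (pos 10) + 16 = pos 0 = 'a'
  's' (pos 18) + 16 = pos 8 = 'i'
  'd' (pos 3) + 16 = pos 19 = 't'
  'k' (pos 10) + 16 = pos 0 = 'a'
  'a' (pos 0) + 16 = pos 16 = 'q'
  'a' (pos 0) + 16 = pos 16 = 'q'
Result: caitaqq

caitaqq


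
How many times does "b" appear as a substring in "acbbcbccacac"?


Searching for "b" in "acbbcbccacac"
Scanning each position:
  Position 0: "a" => no
  Position 1: "c" => no
  Position 2: "b" => MATCH
  Position 3: "b" => MATCH
  Position 4: "c" => no
  Position 5: "b" => MATCH
  Position 6: "c" => no
  Position 7: "c" => no
  Position 8: "a" => no
  Position 9: "c" => no
  Position 10: "a" => no
  Position 11: "c" => no
Total occurrences: 3

3


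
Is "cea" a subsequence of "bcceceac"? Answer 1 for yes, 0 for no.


Check if "cea" is a subsequence of "bcceceac"
Greedy scan:
  Position 0 ('b'): no match needed
  Position 1 ('c'): matches sub[0] = 'c'
  Position 2 ('c'): no match needed
  Position 3 ('e'): matches sub[1] = 'e'
  Position 4 ('c'): no match needed
  Position 5 ('e'): no match needed
  Position 6 ('a'): matches sub[2] = 'a'
  Position 7 ('c'): no match needed
All 3 characters matched => is a subsequence

1


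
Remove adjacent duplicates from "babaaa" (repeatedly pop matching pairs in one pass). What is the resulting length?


Input: babaaa
Stack-based adjacent duplicate removal:
  Read 'b': push. Stack: b
  Read 'a': push. Stack: ba
  Read 'b': push. Stack: bab
  Read 'a': push. Stack: baba
  Read 'a': matches stack top 'a' => pop. Stack: bab
  Read 'a': push. Stack: baba
Final stack: "baba" (length 4)

4


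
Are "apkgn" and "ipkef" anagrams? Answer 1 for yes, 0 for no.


Strings: "apkgn", "ipkef"
Sorted first:  agknp
Sorted second: efikp
Differ at position 0: 'a' vs 'e' => not anagrams

0


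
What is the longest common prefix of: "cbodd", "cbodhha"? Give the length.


Words: cbodd, cbodhha
  Position 0: all 'c' => match
  Position 1: all 'b' => match
  Position 2: all 'o' => match
  Position 3: all 'd' => match
  Position 4: ('d', 'h') => mismatch, stop
LCP = "cbod" (length 4)

4


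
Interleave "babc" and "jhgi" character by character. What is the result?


Interleaving "babc" and "jhgi":
  Position 0: 'b' from first, 'j' from second => "bj"
  Position 1: 'a' from first, 'h' from second => "ah"
  Position 2: 'b' from first, 'g' from second => "bg"
  Position 3: 'c' from first, 'i' from second => "ci"
Result: bjahbgci

bjahbgci


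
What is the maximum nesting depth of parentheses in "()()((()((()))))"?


Input: "()()((()((()))))"
Tracking depth:
  Position 0 '(': depth becomes 1
  Position 1 ')': depth becomes 0
  Position 2 '(': depth becomes 1
  Position 3 ')': depth becomes 0
  Position 4 '(': depth becomes 1
  Position 5 '(': depth becomes 2
  Position 6 '(': depth becomes 3
  Position 7 ')': depth becomes 2
  Position 8 '(': depth becomes 3
  Position 9 '(': depth becomes 4
  Position 10 '(': depth becomes 5
  Position 11 ')': depth becomes 4
  Position 12 ')': depth becomes 3
  Position 13 ')': depth becomes 2
  Position 14 ')': depth becomes 1
  Position 15 ')': depth becomes 0
Maximum depth reached: 5

5


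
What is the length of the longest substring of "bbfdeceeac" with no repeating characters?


Input: "bbfdeceeac"
Sliding window (track last position of each char):
  Position 0 ('b'): window [0,0] length 1 -- new best
  Position 1 ('b'): repeat (last at 0), move window start to 1
  Position 1 ('b'): window [1,1] length 1
  Position 2 ('f'): window [1,2] length 2 -- new best
  Position 3 ('d'): window [1,3] length 3 -- new best
  Position 4 ('e'): window [1,4] length 4 -- new best
  Position 5 ('c'): window [1,5] length 5 -- new best
  Position 6 ('e'): repeat (last at 4), move window start to 5
  Position 6 ('e'): window [5,6] length 2
  Position 7 ('e'): repeat (last at 6), move window start to 7
  Position 7 ('e'): window [7,7] length 1
  Position 8 ('a'): window [7,8] length 2
  Position 9 ('c'): window [7,9] length 3
Longest substring with no repeats: "bfdec" with length 5

5


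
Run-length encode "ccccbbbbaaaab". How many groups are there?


Input: ccccbbbbaaaab
Scanning for consecutive runs:
  Group 1: 'c' x 4 (positions 0-3)
  Group 2: 'b' x 4 (positions 4-7)
  Group 3: 'a' x 4 (positions 8-11)
  Group 4: 'b' x 1 (positions 12-12)
Total groups: 4

4


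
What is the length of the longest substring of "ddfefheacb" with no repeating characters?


Input: "ddfefheacb"
Sliding window (track last position of each char):
  Position 0 ('d'): window [0,0] length 1 -- new best
  Position 1 ('d'): repeat (last at 0), move window start to 1
  Position 1 ('d'): window [1,1] length 1
  Position 2 ('f'): window [1,2] length 2 -- new best
  Position 3 ('e'): window [1,3] length 3 -- new best
  Position 4 ('f'): repeat (last at 2), move window start to 3
  Position 4 ('f'): window [3,4] length 2
  Position 5 ('h'): window [3,5] length 3
  Position 6 ('e'): repeat (last at 3), move window start to 4
  Position 6 ('e'): window [4,6] length 3
  Position 7 ('a'): window [4,7] length 4 -- new best
  Position 8 ('c'): window [4,8] length 5 -- new best
  Position 9 ('b'): window [4,9] length 6 -- new best
Longest substring with no repeats: "fheacb" with length 6

6


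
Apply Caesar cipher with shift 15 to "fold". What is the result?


Caesar cipher: shift "fold" by 15
  'f' (pos 5) + 15 = pos 20 = 'u'
  'o' (pos 14) + 15 = pos 3 = 'd'
  'l' (pos 11) + 15 = pos 0 = 'a'
  'd' (pos 3) + 15 = pos 18 = 's'
Result: udas

udas


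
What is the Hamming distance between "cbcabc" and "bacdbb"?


Comparing "cbcabc" and "bacdbb" position by position:
  Position 0: 'c' vs 'b' => differ
  Position 1: 'b' vs 'a' => differ
  Position 2: 'c' vs 'c' => same
  Position 3: 'a' vs 'd' => differ
  Position 4: 'b' vs 'b' => same
  Position 5: 'c' vs 'b' => differ
Total differences (Hamming distance): 4

4


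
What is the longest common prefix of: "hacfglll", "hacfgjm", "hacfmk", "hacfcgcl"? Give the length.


Words: hacfglll, hacfgjm, hacfmk, hacfcgcl
  Position 0: all 'h' => match
  Position 1: all 'a' => match
  Position 2: all 'c' => match
  Position 3: all 'f' => match
  Position 4: ('g', 'g', 'm', 'c') => mismatch, stop
LCP = "hacf" (length 4)

4


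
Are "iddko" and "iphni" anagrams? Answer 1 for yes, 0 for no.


Strings: "iddko", "iphni"
Sorted first:  ddiko
Sorted second: hiinp
Differ at position 0: 'd' vs 'h' => not anagrams

0


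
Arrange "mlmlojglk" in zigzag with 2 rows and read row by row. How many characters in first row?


Zigzag "mlmlojglk" into 2 rows:
Placing characters:
  'm' => row 0
  'l' => row 1
  'm' => row 0
  'l' => row 1
  'o' => row 0
  'j' => row 1
  'g' => row 0
  'l' => row 1
  'k' => row 0
Rows:
  Row 0: "mmogk"
  Row 1: "lljl"
First row length: 5

5


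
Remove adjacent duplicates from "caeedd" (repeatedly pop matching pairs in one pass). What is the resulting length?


Input: caeedd
Stack-based adjacent duplicate removal:
  Read 'c': push. Stack: c
  Read 'a': push. Stack: ca
  Read 'e': push. Stack: cae
  Read 'e': matches stack top 'e' => pop. Stack: ca
  Read 'd': push. Stack: cad
  Read 'd': matches stack top 'd' => pop. Stack: ca
Final stack: "ca" (length 2)

2


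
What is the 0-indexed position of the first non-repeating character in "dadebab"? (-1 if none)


Input: dadebab
Character frequencies:
  'a': 2
  'b': 2
  'd': 2
  'e': 1
Scanning left to right for freq == 1:
  Position 0 ('d'): freq=2, skip
  Position 1 ('a'): freq=2, skip
  Position 2 ('d'): freq=2, skip
  Position 3 ('e'): unique! => answer = 3

3


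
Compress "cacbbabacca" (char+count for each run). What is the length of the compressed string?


Input: cacbbabacca
Runs:
  'c' x 1 => "c1"
  'a' x 1 => "a1"
  'c' x 1 => "c1"
  'b' x 2 => "b2"
  'a' x 1 => "a1"
  'b' x 1 => "b1"
  'a' x 1 => "a1"
  'c' x 2 => "c2"
  'a' x 1 => "a1"
Compressed: "c1a1c1b2a1b1a1c2a1"
Compressed length: 18

18
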